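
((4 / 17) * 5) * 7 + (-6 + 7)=157 / 17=9.24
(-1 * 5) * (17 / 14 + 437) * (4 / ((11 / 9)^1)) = -552150 / 77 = -7170.78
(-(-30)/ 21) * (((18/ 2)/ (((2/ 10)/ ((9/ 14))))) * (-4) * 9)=-72900/ 49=-1487.76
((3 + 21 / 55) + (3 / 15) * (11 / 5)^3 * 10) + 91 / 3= 226921 / 4125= 55.01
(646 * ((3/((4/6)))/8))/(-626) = -2907/5008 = -0.58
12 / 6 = 2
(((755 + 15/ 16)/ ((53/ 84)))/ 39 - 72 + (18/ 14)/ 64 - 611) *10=-1006671475/ 154336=-6522.60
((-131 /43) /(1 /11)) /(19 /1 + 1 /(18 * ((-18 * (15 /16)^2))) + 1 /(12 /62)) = -52524450 /37872121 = -1.39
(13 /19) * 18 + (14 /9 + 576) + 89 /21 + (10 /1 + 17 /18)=482833 /798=605.05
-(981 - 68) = -913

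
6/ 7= 0.86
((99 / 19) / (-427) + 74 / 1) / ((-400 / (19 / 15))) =-600263 / 2562000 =-0.23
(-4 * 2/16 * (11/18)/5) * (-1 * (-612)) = -187/5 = -37.40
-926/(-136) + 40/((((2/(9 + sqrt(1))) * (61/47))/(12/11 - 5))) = -27174927/45628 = -595.58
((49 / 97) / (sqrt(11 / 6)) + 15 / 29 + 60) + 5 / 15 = 49 * sqrt(66) / 1067 + 5294 / 87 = 61.22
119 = 119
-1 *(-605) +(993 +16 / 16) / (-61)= 35911 / 61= 588.70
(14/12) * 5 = 35/6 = 5.83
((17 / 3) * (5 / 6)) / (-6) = -85 / 108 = -0.79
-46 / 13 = -3.54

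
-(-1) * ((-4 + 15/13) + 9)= 80/13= 6.15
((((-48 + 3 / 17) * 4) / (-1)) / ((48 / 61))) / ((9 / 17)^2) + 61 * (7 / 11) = 3229645 / 3564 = 906.19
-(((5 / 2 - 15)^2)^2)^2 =-152587890625 / 256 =-596046447.75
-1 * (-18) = 18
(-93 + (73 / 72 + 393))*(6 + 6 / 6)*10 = 758555 / 36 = 21070.97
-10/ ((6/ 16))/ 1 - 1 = -83/ 3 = -27.67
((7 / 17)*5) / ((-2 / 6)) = -105 / 17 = -6.18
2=2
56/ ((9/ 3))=56/ 3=18.67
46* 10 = 460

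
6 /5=1.20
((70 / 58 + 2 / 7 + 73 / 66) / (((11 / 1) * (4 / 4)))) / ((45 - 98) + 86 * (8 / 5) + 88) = 174085 / 127187214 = 0.00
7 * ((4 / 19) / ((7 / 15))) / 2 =30 / 19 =1.58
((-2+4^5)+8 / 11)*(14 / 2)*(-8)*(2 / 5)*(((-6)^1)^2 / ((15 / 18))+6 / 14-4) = -9986400 / 11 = -907854.55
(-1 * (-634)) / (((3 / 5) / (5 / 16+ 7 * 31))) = 1837015 / 8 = 229626.88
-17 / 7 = -2.43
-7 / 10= -0.70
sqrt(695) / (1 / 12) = 12 * sqrt(695) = 316.35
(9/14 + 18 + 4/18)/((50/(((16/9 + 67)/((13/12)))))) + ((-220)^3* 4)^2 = 111429769651201471363/61425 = 1814078464000023.95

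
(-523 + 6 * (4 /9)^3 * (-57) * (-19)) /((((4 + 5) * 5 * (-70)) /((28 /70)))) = -0.01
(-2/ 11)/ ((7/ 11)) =-2/ 7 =-0.29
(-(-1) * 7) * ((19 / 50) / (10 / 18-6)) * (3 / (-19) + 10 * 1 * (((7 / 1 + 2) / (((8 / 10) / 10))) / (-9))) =10701 / 175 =61.15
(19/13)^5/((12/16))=9904396/1113879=8.89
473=473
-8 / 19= -0.42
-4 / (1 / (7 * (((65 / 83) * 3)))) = -5460 / 83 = -65.78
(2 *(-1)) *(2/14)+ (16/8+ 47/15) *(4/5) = 2006/525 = 3.82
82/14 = 41/7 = 5.86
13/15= 0.87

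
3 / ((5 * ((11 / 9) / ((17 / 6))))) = 153 / 110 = 1.39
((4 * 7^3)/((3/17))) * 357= 2775556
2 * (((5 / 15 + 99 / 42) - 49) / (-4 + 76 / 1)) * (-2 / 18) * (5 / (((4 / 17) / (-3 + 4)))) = 165325 / 54432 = 3.04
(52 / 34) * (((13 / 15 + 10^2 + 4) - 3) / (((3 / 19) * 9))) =754832 / 6885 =109.63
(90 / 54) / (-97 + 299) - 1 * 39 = -23629 / 606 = -38.99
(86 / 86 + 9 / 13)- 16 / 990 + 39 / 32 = 596117 / 205920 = 2.89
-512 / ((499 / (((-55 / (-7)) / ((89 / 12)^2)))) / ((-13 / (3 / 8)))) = 140574720 / 27668053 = 5.08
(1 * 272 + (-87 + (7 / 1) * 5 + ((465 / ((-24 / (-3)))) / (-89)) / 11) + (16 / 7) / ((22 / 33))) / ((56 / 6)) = 36737979 / 1535072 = 23.93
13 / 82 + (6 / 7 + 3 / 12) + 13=16377 / 1148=14.27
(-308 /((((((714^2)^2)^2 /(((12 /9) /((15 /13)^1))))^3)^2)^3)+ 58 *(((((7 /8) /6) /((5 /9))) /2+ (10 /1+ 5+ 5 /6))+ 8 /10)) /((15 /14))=247714042085551487227261101915745291498244628741994847607472269120939576322589353704592284772393460839366974302865583168444160799299224371829365275977253621582817777587845237991401023643507827875334389618430272737830191542375488688825791561291286205812150218958406942781063478764864522381133758119006090806458561529005093620102261722683531267537280704904082867918230161576107806182488733817858237844715005323875524590523528468675581 /272956280714100642107587127258110769608378566399980610032714259646798725823631507668473648711791273993649717849235525587175032300223014830538601416651958242155582259434027935867249026843105921538303538945869427781790811969993945447274616805041511153048420819633625661679697211013838122389361983944211356465264973913852892897199440418593935678117112009326578985316447086933841300052144219748475751830218531143680000000000000000000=907.52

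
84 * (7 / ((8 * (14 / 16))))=84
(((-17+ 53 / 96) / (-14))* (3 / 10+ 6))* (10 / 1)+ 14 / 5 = 76.82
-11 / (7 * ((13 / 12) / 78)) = -792 / 7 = -113.14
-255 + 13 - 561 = -803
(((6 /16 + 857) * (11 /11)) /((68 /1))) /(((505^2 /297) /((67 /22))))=12407931 /277467200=0.04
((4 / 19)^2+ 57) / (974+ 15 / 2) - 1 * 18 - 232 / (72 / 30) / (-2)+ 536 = 1204108015 / 2125929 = 566.39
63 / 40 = 1.58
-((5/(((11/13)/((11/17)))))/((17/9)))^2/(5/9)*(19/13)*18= -16205670/83521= -194.03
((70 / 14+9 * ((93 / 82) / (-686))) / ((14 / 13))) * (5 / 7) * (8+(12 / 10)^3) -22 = 175117998 / 17227175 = 10.17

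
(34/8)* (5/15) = 17/12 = 1.42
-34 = -34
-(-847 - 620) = 1467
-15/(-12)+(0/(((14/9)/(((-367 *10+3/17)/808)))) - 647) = -2583/4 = -645.75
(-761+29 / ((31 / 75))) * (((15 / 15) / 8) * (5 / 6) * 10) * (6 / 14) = -308.41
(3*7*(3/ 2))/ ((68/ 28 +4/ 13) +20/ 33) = 189189/ 20074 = 9.42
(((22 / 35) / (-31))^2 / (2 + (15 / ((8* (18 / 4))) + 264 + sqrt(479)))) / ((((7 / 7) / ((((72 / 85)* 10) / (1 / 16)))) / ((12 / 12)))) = 42781077504 / 203166857258225 - 160579584* sqrt(479) / 203166857258225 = 0.00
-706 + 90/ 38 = -703.63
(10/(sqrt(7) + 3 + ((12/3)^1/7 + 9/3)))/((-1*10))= -322/1773 + 49*sqrt(7)/1773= -0.11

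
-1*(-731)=731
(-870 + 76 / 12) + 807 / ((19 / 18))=-5651 / 57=-99.14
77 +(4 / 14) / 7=77.04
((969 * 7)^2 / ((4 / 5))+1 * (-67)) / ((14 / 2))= 230045177 / 28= 8215899.18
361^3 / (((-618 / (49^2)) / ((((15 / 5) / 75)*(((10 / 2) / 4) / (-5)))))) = 112957160281 / 61800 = 1827785.77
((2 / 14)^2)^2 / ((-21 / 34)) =-34 / 50421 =-0.00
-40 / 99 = -0.40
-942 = -942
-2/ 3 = -0.67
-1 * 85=-85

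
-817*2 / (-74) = 817 / 37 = 22.08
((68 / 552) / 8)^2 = 289 / 1218816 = 0.00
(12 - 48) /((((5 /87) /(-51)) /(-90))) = -2875176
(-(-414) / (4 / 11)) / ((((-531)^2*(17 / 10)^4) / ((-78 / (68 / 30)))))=-82225000 / 4942522217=-0.02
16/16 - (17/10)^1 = -7/10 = -0.70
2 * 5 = 10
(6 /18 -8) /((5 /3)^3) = -207 /125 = -1.66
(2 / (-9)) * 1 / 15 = -2 / 135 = -0.01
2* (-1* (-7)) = 14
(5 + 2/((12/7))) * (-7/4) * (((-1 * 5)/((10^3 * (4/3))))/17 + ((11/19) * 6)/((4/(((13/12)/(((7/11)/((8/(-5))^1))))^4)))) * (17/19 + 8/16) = -39255572117594717/54561366720000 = -719.48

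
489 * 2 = 978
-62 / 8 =-31 / 4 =-7.75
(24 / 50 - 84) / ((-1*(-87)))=-24 / 25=-0.96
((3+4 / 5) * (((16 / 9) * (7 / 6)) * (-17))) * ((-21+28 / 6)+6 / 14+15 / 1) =121.22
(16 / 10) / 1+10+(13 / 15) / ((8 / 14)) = 787 / 60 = 13.12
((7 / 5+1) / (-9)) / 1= -4 / 15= -0.27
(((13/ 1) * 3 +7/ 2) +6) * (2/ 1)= 97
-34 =-34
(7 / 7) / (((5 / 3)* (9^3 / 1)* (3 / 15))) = 1 / 243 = 0.00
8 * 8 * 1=64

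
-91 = -91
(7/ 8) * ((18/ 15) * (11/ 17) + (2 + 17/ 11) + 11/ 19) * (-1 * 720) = -10970064/ 3553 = -3087.55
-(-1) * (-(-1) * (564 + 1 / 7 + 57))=4348 / 7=621.14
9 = 9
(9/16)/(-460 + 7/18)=-81/66184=-0.00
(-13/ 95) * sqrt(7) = -13 * sqrt(7)/ 95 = -0.36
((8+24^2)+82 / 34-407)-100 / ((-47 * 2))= 144200 / 799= 180.48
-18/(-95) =18/95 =0.19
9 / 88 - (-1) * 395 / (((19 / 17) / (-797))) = -470963069 / 1672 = -281676.48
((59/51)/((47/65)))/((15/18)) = 1534/799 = 1.92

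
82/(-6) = -41/3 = -13.67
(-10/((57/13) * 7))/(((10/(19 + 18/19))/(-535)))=2635945/7581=347.70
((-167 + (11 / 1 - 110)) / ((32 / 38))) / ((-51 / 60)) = 12635 / 34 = 371.62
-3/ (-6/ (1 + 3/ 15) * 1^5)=3/ 5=0.60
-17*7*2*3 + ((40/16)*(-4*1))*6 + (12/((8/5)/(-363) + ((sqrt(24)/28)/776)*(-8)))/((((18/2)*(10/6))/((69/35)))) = -295714233414/245652865 + 3527719668*sqrt(6)/49130573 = -1027.91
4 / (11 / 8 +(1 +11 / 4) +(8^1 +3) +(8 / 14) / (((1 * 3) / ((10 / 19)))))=12768 / 51791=0.25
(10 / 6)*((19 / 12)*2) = 5.28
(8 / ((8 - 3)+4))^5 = 32768 / 59049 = 0.55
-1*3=-3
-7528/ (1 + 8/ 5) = -37640/ 13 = -2895.38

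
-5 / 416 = -0.01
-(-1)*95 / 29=95 / 29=3.28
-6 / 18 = -1 / 3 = -0.33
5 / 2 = 2.50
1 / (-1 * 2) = -1 / 2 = -0.50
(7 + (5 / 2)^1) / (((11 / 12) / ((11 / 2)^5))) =834537 / 16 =52158.56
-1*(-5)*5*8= 200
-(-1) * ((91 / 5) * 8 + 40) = 928 / 5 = 185.60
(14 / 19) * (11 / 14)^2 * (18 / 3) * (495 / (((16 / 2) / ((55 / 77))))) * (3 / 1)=361.88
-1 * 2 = -2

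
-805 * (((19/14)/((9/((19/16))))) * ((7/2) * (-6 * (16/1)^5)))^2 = -112644542137630720/9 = -12516060237514524.44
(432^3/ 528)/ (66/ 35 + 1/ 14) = 117573120/ 1507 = 78018.00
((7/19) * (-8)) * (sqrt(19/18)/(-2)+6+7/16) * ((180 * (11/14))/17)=-50985/323+660 * sqrt(38)/323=-145.25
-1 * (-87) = 87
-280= -280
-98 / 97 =-1.01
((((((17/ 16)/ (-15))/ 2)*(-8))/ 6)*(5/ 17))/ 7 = 1/ 504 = 0.00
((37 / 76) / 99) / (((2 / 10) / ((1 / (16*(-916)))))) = -185 / 110271744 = -0.00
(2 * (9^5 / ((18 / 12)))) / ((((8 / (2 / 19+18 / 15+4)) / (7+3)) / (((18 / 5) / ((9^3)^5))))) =0.00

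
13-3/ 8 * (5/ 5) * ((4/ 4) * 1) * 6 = 43/ 4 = 10.75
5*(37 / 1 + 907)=4720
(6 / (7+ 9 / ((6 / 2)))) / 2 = 3 / 10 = 0.30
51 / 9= 17 / 3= 5.67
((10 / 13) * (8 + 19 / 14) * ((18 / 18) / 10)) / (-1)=-131 / 182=-0.72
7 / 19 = 0.37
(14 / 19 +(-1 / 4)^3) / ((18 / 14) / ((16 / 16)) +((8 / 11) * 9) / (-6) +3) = 0.23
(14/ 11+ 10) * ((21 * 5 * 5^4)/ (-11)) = -8137500/ 121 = -67252.07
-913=-913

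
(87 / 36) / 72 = 29 / 864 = 0.03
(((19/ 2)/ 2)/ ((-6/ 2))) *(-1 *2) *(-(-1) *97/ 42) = 1843/ 252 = 7.31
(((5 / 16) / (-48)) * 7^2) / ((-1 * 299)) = 245 / 229632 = 0.00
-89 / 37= -2.41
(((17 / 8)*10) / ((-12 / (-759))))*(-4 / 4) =-21505 / 16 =-1344.06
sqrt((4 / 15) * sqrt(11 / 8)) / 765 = 0.00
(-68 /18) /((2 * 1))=-17 /9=-1.89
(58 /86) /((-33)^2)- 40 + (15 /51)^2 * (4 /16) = -39.98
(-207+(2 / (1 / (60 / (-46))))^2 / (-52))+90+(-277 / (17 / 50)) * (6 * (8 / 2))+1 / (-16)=-36793852157 / 1870544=-19670.13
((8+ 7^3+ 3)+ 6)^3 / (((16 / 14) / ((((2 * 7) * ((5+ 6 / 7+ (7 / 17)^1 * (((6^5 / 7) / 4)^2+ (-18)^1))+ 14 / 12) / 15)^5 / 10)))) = 1342580542584341323711196674962959260576 / 14376052125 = 93390071969034497620200910000.00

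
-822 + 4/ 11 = -9038/ 11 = -821.64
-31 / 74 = -0.42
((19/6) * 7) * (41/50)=18.18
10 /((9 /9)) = 10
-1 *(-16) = 16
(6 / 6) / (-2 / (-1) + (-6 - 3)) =-1 / 7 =-0.14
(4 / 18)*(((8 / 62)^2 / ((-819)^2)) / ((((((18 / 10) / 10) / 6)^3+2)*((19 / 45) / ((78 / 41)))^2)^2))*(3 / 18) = 0.00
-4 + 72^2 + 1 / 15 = 77701 / 15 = 5180.07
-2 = -2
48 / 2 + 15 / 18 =149 / 6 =24.83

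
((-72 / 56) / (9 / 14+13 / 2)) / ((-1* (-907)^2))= 9 / 41132450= 0.00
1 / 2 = 0.50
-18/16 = -9/8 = -1.12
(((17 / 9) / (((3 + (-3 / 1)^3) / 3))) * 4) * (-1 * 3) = 17 / 6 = 2.83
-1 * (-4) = 4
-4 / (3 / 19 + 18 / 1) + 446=153794 / 345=445.78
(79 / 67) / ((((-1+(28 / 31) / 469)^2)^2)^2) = 408361002086876718623976997 / 341031438356991844765446081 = 1.20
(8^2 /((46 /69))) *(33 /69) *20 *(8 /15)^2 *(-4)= -360448 /345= -1044.78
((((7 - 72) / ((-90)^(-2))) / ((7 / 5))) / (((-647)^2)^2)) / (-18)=146250 / 1226634464167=0.00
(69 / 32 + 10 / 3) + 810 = 78287 / 96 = 815.49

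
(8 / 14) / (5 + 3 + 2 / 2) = 4 / 63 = 0.06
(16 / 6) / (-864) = -1 / 324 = -0.00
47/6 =7.83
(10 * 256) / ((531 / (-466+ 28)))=-2111.64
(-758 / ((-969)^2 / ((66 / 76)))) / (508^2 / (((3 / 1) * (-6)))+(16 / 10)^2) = 312675 / 6393203499224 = 0.00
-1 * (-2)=2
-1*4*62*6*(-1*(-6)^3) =-321408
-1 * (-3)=3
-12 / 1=-12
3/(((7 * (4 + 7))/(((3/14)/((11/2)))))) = 9/5929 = 0.00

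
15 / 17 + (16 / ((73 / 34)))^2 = 56.42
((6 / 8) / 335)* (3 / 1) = 9 / 1340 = 0.01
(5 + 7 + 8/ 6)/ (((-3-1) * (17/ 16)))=-160/ 51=-3.14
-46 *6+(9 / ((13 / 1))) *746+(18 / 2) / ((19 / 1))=59511 / 247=240.94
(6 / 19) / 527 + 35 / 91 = 0.39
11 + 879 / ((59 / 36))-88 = 27101 / 59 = 459.34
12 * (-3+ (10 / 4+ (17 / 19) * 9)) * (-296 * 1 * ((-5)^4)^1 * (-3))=955710000 / 19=50300526.32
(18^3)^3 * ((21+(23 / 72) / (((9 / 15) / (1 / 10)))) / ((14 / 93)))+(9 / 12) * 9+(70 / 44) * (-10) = 8544312657648059 / 308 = 27741274862493.70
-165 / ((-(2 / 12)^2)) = 5940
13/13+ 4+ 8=13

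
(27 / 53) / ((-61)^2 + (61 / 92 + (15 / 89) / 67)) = 4937364 / 36069871489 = 0.00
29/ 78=0.37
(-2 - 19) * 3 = -63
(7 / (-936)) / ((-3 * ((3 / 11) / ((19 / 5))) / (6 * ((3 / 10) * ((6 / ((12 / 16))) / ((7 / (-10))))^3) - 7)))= -14855093 / 158760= -93.57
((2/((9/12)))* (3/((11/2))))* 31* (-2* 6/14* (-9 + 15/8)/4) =5301/77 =68.84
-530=-530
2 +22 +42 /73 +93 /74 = 139545 /5402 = 25.83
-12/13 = -0.92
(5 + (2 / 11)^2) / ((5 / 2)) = 1218 / 605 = 2.01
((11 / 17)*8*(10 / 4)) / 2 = 110 / 17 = 6.47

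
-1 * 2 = -2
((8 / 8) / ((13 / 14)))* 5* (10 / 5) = 140 / 13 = 10.77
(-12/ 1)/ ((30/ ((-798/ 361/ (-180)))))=-7/ 1425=-0.00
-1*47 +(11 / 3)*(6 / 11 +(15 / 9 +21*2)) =1036 / 9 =115.11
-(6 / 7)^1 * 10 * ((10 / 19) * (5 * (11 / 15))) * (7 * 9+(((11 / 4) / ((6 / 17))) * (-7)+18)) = -174625 / 399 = -437.66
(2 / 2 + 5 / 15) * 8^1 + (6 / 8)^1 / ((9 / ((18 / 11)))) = 713 / 66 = 10.80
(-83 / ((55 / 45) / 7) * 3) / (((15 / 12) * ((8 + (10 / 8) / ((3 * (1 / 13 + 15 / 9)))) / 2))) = -15232 / 55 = -276.95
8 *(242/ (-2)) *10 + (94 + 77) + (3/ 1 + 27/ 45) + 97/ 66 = -3136297/ 330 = -9503.93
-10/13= -0.77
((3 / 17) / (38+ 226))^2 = 1 / 2238016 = 0.00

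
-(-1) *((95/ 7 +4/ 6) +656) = 14075/ 21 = 670.24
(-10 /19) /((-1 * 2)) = 5 /19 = 0.26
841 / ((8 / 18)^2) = 68121 / 16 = 4257.56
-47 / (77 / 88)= -376 / 7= -53.71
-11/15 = -0.73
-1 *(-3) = 3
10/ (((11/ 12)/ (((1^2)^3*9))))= 1080/ 11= 98.18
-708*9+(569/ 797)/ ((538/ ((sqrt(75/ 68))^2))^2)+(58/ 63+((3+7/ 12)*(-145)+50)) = -459705208132783201/ 67201852890816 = -6840.66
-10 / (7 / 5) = -50 / 7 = -7.14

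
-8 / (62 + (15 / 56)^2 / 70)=-351232 / 2722093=-0.13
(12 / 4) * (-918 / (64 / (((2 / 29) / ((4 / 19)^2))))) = -66.96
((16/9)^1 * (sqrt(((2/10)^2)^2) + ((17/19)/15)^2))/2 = 28304/731025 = 0.04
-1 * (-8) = 8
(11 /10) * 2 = 11 /5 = 2.20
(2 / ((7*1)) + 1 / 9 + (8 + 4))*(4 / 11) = 4.51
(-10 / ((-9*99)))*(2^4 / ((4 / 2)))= 80 / 891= 0.09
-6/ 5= -1.20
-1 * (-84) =84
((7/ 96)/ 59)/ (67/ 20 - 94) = -0.00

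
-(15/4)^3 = -52.73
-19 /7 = -2.71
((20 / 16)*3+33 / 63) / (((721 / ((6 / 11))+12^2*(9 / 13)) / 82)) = 191347 / 776153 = 0.25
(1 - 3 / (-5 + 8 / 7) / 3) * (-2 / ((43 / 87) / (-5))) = 9860 / 387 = 25.48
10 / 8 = 5 / 4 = 1.25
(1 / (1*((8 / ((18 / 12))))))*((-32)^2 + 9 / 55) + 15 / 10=170307 / 880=193.53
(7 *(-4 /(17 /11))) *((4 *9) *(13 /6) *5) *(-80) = 9609600 /17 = 565270.59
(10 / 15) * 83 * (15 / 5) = 166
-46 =-46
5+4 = 9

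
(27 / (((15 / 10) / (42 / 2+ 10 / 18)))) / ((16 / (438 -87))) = 34047 / 4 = 8511.75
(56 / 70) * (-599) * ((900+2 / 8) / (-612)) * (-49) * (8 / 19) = -211385902 / 14535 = -14543.23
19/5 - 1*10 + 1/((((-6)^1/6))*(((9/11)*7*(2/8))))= -2173/315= -6.90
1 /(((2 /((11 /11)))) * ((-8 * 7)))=-1 /112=-0.01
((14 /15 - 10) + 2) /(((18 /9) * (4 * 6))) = -53 /360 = -0.15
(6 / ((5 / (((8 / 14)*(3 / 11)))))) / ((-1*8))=-9 / 385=-0.02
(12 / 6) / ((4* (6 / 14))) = 7 / 6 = 1.17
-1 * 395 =-395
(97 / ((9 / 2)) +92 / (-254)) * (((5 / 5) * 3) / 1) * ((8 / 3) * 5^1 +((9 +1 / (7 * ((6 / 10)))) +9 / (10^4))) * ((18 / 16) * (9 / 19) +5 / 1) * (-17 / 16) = -17100751658227 / 2026920000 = -8436.82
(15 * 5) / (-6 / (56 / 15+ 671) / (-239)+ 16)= 181418925 / 38702794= 4.69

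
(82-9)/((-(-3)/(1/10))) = 2.43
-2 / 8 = -1 / 4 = -0.25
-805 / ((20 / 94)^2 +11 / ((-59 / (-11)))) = -14988065 / 39027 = -384.04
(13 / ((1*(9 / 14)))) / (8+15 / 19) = 3458 / 1503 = 2.30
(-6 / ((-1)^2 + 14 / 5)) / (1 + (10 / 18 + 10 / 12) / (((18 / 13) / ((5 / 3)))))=-29160 / 49343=-0.59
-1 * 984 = -984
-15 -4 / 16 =-61 / 4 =-15.25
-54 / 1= -54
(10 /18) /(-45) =-1 /81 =-0.01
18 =18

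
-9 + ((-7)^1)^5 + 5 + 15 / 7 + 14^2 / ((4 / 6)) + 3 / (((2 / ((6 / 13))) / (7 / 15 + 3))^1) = -577936 / 35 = -16512.46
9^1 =9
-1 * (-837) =837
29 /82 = 0.35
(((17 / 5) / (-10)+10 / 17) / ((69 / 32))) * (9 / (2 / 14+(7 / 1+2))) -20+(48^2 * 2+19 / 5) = 179543811 / 39100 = 4591.91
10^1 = 10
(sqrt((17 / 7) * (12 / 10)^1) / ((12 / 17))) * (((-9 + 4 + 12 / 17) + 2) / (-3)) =13 * sqrt(3570) / 420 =1.85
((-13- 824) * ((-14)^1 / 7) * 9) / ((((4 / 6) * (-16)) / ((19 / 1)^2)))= -8158239 / 16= -509889.94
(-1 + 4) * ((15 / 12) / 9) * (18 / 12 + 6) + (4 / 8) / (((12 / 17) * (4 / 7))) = 419 / 96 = 4.36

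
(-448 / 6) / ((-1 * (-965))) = -224 / 2895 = -0.08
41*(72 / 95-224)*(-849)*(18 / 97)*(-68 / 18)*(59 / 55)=-269252349024 / 46075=-5843784.03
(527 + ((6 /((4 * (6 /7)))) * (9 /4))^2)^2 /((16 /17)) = 327894846737 /1048576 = 312704.89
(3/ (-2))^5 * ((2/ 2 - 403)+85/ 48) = 3039.24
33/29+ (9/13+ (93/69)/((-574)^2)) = 5228795807/2856886396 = 1.83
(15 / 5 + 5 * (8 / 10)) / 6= 7 / 6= 1.17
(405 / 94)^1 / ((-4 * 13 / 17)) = -1.41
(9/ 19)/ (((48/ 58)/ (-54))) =-2349/ 76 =-30.91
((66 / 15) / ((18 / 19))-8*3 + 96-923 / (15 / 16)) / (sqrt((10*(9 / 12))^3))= -16342*sqrt(30) / 2025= -44.20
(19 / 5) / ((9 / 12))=76 / 15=5.07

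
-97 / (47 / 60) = -5820 / 47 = -123.83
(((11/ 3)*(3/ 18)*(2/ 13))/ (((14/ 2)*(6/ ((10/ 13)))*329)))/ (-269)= -55/ 2826810441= -0.00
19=19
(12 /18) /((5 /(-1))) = -2 /15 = -0.13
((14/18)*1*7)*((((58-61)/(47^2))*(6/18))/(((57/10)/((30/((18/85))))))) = -208250/3399651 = -0.06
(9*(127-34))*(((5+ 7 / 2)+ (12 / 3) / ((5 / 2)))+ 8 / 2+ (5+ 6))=210087 / 10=21008.70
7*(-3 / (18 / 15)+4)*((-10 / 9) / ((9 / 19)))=-24.63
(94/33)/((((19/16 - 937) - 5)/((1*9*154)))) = -63168/15053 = -4.20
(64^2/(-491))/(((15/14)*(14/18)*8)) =-3072/2455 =-1.25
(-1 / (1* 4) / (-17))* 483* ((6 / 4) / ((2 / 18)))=13041 / 136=95.89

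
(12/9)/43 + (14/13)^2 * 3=3.51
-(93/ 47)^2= -8649/ 2209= -3.92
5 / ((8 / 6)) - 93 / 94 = 519 / 188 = 2.76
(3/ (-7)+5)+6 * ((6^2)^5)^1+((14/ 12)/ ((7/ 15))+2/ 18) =45712429961/ 126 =362797063.18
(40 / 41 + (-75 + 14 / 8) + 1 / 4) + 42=-1231 / 41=-30.02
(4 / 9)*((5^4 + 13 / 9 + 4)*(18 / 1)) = 45392 / 9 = 5043.56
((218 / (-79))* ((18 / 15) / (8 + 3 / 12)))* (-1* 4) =6976 / 4345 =1.61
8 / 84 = 2 / 21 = 0.10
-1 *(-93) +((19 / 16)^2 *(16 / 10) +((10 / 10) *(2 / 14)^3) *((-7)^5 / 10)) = 14457 / 160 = 90.36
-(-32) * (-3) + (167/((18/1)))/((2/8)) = -530/9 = -58.89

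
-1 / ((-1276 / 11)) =1 / 116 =0.01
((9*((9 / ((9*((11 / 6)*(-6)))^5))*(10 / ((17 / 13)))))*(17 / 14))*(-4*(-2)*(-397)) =206440 / 821843253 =0.00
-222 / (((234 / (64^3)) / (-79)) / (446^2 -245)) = 152231040253952 / 39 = 3903360006511.59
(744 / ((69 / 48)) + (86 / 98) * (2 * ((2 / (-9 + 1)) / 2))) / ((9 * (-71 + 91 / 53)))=-0.83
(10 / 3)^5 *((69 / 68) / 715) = 115000 / 196911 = 0.58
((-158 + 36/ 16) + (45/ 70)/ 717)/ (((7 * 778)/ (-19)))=19803187/ 36444632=0.54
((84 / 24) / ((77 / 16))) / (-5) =-8 / 55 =-0.15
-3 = -3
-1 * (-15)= 15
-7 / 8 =-0.88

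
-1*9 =-9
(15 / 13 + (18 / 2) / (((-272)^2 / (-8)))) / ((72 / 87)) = 1.39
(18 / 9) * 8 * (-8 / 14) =-64 / 7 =-9.14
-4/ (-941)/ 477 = 4/ 448857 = 0.00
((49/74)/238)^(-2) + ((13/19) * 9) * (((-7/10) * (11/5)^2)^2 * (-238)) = 3269153710157/29093750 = 112366.19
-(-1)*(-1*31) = -31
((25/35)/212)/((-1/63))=-45/212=-0.21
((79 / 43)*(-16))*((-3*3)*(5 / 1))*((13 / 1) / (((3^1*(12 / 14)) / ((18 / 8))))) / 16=323505 / 344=940.42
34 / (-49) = -34 / 49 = -0.69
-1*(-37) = 37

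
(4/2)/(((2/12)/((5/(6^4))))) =5/108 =0.05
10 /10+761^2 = 579122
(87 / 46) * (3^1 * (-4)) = -522 / 23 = -22.70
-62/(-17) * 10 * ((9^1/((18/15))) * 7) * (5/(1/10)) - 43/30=48824269/510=95733.86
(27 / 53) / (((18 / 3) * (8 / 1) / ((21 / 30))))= 63 / 8480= 0.01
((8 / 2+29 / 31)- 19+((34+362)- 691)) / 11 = -871 / 31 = -28.10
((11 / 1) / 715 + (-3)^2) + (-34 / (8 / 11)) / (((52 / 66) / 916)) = -7064623 / 130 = -54343.25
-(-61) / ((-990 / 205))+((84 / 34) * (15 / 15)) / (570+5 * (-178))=-3403439 / 269280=-12.64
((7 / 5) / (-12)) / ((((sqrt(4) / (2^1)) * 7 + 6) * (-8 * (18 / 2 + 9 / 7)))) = 49 / 449280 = 0.00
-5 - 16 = -21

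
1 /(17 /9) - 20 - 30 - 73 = -2082 /17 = -122.47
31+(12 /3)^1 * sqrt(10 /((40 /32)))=8 * sqrt(2)+31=42.31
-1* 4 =-4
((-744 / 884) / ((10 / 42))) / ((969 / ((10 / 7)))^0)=-3906 / 1105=-3.53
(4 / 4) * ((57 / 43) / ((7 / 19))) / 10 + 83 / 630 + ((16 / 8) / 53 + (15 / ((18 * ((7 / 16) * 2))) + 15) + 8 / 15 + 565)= 59688548 / 102555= 582.01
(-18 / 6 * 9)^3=-19683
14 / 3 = 4.67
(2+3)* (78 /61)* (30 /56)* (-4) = -5850 /427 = -13.70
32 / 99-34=-3334 / 99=-33.68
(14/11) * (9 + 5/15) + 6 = 590/33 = 17.88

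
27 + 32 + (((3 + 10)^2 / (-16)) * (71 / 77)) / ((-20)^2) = 29063201 / 492800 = 58.98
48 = 48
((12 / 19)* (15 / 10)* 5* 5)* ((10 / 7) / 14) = 2250 / 931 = 2.42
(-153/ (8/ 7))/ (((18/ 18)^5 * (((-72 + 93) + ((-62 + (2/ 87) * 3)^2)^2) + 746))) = -84166439/ 9249014279096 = -0.00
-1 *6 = -6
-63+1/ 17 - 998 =-18036/ 17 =-1060.94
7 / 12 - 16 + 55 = 39.58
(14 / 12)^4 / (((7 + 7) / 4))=0.53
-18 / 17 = -1.06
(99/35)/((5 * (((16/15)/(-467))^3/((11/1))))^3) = -8562616419617758892942740953316153125/481036337152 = -17800352610185673553793340.00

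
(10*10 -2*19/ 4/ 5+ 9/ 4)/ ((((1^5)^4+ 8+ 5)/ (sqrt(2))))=10.14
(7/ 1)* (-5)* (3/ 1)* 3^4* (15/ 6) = -42525/ 2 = -21262.50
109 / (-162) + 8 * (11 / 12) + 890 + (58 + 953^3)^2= 121359136192628311709 / 162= 749130470324866121.66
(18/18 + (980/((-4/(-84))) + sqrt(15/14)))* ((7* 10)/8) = 5* sqrt(210)/8 + 720335/4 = 180092.81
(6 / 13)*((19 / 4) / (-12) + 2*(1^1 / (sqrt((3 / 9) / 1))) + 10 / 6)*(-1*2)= -24*sqrt(3) / 13 - 61 / 52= -4.37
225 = 225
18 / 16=9 / 8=1.12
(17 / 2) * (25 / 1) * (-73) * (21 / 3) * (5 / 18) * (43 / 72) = -46692625 / 2592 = -18014.13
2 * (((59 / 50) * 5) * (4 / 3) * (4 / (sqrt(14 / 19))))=472 * sqrt(266) / 105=73.32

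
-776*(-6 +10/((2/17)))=-61304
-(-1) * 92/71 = 92/71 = 1.30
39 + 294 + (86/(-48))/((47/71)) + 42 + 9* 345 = 3922387/1128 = 3477.29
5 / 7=0.71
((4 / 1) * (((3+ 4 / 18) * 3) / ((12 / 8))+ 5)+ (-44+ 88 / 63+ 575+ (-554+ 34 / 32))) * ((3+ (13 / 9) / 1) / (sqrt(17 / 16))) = 254390 * sqrt(17) / 9639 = 108.82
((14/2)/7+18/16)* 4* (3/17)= 1.50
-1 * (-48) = 48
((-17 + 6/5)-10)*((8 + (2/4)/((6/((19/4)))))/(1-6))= 43.32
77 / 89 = 0.87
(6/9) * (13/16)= 13/24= 0.54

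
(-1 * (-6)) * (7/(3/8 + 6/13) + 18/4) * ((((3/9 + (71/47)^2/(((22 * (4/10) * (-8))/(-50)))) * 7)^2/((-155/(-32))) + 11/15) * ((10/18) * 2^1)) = 580720236761276167/171981409517676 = 3376.65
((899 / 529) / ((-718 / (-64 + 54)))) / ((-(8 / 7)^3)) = -1541785 / 97234432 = -0.02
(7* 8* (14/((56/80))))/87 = 1120/87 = 12.87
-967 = -967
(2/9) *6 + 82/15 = 34/5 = 6.80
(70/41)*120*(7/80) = 735/41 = 17.93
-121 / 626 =-0.19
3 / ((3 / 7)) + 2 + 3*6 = 27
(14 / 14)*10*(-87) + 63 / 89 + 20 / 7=-539789 / 623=-866.43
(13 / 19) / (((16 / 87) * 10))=1131 / 3040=0.37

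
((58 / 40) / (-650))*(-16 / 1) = 58 / 1625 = 0.04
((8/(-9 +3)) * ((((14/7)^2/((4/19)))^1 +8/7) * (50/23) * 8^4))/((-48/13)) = 31283200/483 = 64768.53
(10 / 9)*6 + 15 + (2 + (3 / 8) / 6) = 1139 / 48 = 23.73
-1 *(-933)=933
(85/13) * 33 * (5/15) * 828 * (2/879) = 516120/3809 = 135.50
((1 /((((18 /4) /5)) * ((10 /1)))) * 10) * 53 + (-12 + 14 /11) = 4768 /99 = 48.16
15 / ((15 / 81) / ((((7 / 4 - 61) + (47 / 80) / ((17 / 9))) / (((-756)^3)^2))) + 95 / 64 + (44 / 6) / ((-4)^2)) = -10992960 / 429890507545823037059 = -0.00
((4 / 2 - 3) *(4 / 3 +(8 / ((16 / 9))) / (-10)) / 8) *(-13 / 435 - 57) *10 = 164353 / 2610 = 62.97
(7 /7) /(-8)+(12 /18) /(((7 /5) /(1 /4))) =-1 /168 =-0.01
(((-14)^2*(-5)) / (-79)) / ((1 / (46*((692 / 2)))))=197438.99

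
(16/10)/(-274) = -4/685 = -0.01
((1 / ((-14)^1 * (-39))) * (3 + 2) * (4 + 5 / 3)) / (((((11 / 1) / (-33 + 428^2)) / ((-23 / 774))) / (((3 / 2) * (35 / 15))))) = -358060205 / 3984552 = -89.86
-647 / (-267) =647 / 267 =2.42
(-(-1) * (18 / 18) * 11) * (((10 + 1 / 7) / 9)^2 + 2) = 142769 / 3969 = 35.97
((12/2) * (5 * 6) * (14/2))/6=210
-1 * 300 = -300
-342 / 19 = -18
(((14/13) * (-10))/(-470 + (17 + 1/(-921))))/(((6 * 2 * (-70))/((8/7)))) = -614/18983237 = -0.00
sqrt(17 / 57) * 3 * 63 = 63 * sqrt(969) / 19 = 103.22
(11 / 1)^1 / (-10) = -11 / 10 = -1.10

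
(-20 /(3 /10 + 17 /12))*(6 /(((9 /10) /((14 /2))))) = -56000 /103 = -543.69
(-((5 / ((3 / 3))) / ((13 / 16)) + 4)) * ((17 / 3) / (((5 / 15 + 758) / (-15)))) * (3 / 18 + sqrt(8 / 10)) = 1122 / 5915 + 13464 * sqrt(5) / 29575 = 1.21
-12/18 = -2/3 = -0.67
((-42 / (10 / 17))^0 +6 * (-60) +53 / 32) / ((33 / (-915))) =3487675 / 352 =9908.17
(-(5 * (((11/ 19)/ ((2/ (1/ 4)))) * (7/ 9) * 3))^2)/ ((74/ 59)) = -8745275/ 15387264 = -0.57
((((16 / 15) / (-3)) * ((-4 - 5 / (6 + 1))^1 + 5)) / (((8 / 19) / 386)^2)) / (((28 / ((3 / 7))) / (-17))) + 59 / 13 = 2972369579 / 133770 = 22220.00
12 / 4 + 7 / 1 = 10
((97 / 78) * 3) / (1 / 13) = 97 / 2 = 48.50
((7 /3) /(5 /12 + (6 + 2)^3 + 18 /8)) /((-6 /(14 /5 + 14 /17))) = -0.00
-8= -8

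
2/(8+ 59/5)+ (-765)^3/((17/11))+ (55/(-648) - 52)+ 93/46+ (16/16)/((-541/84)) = -25693362042180427/88693704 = -289686425.12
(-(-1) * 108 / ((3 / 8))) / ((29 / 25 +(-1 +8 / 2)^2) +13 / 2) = 14400 / 833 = 17.29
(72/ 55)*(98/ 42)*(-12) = -36.65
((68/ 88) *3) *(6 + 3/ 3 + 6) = 663/ 22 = 30.14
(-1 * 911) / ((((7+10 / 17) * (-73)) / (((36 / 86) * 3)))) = 278766 / 134977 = 2.07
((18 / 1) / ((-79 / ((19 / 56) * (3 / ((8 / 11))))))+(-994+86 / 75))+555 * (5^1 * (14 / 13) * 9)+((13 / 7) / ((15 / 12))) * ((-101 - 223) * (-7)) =505057414363 / 17253600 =29272.58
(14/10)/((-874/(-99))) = 693/4370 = 0.16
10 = 10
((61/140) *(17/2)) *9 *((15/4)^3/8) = 6299775/28672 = 219.72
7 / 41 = 0.17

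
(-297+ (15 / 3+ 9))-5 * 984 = -5203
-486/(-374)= 243/187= 1.30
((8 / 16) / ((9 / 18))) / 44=1 / 44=0.02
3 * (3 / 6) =3 / 2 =1.50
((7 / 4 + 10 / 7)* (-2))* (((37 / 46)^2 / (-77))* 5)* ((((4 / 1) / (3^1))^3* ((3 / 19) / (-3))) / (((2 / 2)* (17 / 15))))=-0.03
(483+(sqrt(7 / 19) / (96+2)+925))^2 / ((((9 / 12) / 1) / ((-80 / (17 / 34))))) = -8268619448480 / 19551 - 901120*sqrt(133) / 2793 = -422929374.15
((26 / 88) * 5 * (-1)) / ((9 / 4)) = -65 / 99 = -0.66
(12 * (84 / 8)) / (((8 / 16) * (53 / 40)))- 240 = -2640 / 53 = -49.81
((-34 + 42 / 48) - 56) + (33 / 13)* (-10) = -11909 / 104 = -114.51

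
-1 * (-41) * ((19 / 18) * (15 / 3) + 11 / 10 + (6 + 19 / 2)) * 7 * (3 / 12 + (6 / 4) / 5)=6216133 / 1800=3453.41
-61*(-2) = 122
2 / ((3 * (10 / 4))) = 0.27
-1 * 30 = -30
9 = 9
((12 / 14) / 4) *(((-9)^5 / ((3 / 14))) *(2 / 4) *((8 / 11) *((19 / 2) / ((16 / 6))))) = -3365793 / 44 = -76495.30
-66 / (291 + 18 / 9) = -0.23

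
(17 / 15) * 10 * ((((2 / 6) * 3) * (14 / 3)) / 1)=476 / 9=52.89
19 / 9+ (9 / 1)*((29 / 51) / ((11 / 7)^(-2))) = 110570 / 7497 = 14.75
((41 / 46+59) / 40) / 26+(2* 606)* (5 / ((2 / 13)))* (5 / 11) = 1884423661 / 105248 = 17904.60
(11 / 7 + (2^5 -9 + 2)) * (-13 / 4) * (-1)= 1209 / 14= 86.36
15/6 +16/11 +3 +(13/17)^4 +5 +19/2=20025127/918731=21.80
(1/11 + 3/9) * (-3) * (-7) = 98/11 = 8.91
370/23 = 16.09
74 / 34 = 37 / 17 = 2.18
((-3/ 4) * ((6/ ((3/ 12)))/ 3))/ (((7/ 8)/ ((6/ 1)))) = -288/ 7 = -41.14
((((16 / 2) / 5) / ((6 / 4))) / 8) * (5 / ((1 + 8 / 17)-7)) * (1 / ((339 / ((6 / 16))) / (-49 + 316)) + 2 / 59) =-298537 / 7520376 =-0.04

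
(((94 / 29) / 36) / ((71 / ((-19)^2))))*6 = 16967 / 6177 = 2.75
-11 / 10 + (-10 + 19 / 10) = -46 / 5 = -9.20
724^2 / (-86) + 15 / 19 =-6094.28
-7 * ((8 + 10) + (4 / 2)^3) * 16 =-2912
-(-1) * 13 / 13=1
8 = 8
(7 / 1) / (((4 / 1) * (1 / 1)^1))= 7 / 4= 1.75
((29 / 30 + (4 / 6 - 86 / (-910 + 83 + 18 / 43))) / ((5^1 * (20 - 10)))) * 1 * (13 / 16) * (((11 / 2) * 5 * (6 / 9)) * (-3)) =-264914221 / 170606400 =-1.55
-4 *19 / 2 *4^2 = -608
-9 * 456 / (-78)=52.62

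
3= 3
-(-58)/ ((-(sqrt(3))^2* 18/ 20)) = -580/ 27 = -21.48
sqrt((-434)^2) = 434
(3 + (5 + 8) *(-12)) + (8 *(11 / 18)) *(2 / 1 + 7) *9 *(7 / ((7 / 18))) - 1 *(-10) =6985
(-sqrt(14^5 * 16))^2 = 8605184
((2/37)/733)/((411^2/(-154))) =-308/4581306441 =-0.00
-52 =-52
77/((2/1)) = 77/2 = 38.50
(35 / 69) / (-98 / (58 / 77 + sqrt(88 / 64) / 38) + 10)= -81689713805 / 19339184767314-386392930 * sqrt(22) / 9669592383657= -0.00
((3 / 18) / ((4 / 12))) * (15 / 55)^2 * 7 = 63 / 242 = 0.26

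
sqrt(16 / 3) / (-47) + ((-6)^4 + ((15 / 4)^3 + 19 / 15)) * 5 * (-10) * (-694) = 2248561735 / 48 - 4 * sqrt(3) / 141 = 46845036.10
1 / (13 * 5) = 1 / 65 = 0.02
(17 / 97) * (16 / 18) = 136 / 873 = 0.16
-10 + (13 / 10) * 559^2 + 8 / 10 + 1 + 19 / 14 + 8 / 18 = 127958954 / 315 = 406218.90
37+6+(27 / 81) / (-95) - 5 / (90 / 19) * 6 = 3483 / 95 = 36.66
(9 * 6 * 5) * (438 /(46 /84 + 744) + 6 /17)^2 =67596694604280 /282606002449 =239.19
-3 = -3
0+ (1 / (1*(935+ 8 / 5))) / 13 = 5 / 60879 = 0.00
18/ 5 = 3.60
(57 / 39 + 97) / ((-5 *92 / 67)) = -4288 / 299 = -14.34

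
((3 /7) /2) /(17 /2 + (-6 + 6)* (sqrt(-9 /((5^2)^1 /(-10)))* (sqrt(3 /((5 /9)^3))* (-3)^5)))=3 /119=0.03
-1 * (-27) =27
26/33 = 0.79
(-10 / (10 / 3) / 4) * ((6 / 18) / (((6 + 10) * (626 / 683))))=-683 / 40064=-0.02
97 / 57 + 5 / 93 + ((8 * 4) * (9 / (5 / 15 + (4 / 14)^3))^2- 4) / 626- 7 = 27.30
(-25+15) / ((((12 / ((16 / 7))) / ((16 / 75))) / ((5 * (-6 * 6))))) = 512 / 7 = 73.14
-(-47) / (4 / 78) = 1833 / 2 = 916.50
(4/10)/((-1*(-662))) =1/1655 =0.00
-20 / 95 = -4 / 19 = -0.21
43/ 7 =6.14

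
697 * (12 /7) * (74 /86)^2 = 11450316 /12943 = 884.67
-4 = -4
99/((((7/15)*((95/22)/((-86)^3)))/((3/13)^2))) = -37403909136/22477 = -1664097.04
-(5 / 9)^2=-25 / 81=-0.31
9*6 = 54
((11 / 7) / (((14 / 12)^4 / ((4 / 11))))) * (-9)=-2.78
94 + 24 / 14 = 670 / 7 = 95.71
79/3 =26.33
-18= -18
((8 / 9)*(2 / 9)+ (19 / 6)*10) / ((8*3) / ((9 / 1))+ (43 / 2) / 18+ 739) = 0.04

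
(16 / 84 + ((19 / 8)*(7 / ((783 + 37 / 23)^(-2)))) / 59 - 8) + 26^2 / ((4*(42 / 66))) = 227728669783 / 1310862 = 173724.37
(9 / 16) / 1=9 / 16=0.56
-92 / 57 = -1.61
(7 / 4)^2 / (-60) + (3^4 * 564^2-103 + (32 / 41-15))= 1014136327591 / 39360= 25765658.73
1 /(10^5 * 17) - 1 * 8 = -13599999 /1700000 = -8.00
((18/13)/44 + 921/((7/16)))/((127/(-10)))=-21072795/127127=-165.76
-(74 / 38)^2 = -3.79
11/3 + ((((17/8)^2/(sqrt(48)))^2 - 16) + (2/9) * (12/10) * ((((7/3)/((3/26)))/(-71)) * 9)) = -878875613/69795840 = -12.59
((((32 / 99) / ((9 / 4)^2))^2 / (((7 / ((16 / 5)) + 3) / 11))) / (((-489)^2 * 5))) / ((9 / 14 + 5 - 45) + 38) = -58720256 / 11022171336016335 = -0.00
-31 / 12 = -2.58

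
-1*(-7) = 7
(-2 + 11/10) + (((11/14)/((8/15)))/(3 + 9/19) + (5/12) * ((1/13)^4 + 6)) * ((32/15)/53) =-0.78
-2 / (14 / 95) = -95 / 7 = -13.57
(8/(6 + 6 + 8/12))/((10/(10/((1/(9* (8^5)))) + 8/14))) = 123863064/665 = 186260.25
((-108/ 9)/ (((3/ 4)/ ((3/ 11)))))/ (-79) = 48/ 869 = 0.06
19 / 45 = 0.42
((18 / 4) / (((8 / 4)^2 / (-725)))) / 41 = -6525 / 328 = -19.89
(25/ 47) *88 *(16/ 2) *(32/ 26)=281600/ 611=460.88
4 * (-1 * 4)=-16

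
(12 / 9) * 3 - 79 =-75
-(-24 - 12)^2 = -1296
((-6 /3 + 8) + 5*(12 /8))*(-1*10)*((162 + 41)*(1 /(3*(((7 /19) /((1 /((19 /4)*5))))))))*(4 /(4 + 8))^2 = -116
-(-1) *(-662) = -662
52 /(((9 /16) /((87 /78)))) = 928 /9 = 103.11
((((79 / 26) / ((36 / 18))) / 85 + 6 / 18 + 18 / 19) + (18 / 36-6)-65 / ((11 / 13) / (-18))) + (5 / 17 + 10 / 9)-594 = 6534246689 / 8314020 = 785.93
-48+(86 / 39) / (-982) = -919195 / 19149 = -48.00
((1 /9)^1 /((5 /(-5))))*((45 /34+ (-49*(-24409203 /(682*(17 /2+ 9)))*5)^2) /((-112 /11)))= 110290901374427871 /40254368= 2739849284.79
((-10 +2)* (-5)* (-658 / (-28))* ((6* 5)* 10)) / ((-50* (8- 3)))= -1128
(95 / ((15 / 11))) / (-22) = -19 / 6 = -3.17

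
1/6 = 0.17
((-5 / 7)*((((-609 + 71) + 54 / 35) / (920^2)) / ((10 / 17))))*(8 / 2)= 39899 / 12960500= 0.00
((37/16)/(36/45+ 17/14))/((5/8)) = 259/141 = 1.84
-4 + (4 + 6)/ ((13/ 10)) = 48/ 13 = 3.69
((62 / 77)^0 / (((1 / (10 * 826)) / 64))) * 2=1057280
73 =73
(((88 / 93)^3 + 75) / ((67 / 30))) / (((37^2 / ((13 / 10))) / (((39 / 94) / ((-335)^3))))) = -10310393743 / 28969891040387154750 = -0.00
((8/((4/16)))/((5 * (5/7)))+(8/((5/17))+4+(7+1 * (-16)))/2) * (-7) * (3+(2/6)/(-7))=-31093/75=-414.57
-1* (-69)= 69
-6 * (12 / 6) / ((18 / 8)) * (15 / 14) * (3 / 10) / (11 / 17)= -2.65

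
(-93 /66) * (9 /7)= -279 /154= -1.81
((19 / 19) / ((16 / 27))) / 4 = 27 / 64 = 0.42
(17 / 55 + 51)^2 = 7963684 / 3025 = 2632.62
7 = 7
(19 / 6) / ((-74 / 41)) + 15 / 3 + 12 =6769 / 444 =15.25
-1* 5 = -5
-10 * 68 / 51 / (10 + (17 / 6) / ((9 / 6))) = -120 / 107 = -1.12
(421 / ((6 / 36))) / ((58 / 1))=1263 / 29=43.55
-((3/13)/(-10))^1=3/130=0.02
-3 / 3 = -1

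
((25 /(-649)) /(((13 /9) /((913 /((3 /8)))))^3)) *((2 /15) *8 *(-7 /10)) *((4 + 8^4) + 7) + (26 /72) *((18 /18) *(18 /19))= 2786303653020784235 /4925674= 565669521170.26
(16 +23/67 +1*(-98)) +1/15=-81998/1005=-81.59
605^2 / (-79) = -366025 / 79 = -4633.23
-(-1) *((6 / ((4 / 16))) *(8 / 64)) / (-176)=-3 / 176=-0.02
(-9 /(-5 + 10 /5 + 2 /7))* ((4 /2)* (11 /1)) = 1386 /19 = 72.95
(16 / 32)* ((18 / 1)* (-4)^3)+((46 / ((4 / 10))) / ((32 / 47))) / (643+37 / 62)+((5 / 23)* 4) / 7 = -1258880179 / 2187024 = -575.61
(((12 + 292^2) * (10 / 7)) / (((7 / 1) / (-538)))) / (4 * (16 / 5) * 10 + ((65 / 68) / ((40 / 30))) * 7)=-124789487360 / 1772869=-70388.44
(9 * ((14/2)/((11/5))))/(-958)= -315/10538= -0.03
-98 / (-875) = 14 / 125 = 0.11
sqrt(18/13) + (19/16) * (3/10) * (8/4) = 57/80 + 3 * sqrt(26)/13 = 1.89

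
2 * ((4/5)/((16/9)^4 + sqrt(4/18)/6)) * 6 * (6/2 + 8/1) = 454060670976/42947015755 - 2525407632 * sqrt(2)/42947015755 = 10.49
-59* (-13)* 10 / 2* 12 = 46020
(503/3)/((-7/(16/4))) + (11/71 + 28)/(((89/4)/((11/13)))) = -163432688/1725087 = -94.74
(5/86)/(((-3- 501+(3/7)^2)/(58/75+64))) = -0.01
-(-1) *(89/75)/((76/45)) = 267/380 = 0.70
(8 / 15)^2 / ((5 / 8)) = 512 / 1125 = 0.46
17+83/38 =729/38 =19.18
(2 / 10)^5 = 1 / 3125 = 0.00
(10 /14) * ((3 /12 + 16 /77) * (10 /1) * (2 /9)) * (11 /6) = 1175 /882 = 1.33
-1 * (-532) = 532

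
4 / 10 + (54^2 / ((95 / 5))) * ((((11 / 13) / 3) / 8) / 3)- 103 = -248967 / 2470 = -100.80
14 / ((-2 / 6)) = -42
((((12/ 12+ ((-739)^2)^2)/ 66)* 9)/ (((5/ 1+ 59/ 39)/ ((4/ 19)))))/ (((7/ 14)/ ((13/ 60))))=75605905173747/ 132715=569686208.60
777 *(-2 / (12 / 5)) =-1295 / 2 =-647.50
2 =2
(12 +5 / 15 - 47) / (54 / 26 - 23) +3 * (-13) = -37.34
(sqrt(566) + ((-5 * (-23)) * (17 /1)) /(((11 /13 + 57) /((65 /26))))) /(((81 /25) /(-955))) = -3033915625 /121824 - 23875 * sqrt(566) /81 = -31916.49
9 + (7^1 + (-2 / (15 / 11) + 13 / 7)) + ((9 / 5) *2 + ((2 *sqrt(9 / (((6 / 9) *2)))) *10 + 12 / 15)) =2183 / 105 + 30 *sqrt(3) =72.75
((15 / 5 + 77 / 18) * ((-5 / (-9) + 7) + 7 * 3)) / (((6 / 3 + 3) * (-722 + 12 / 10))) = -0.06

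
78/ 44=39/ 22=1.77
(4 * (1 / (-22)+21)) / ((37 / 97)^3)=841484506 / 557183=1510.25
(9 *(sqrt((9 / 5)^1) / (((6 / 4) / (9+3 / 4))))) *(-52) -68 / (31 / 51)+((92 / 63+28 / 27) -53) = -9126 *sqrt(5) / 5 -951347 / 5859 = -4243.64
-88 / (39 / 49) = -4312 / 39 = -110.56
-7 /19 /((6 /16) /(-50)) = 2800 /57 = 49.12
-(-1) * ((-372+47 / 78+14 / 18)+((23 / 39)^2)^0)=-86491 / 234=-369.62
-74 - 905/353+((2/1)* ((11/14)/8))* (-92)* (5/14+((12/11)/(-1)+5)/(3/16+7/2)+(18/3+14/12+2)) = -819979927/3061569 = -267.83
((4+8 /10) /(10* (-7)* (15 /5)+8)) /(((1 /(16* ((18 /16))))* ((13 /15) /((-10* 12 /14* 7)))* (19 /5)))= 194400 /24947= 7.79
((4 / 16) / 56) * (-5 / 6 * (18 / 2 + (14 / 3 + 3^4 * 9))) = -2785 / 1008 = -2.76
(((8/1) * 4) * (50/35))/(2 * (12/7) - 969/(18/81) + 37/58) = -2320/221089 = -0.01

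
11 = 11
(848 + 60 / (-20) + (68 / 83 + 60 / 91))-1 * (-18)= 6529407 / 7553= 864.48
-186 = -186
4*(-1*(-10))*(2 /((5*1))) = 16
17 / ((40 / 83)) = 35.28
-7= -7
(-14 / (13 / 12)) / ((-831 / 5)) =280 / 3601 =0.08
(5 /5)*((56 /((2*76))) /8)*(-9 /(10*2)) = -63 /3040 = -0.02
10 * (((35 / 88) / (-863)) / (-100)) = 7 / 151888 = 0.00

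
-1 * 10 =-10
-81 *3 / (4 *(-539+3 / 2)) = 243 / 2150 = 0.11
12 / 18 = 2 / 3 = 0.67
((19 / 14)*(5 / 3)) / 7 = 95 / 294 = 0.32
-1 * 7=-7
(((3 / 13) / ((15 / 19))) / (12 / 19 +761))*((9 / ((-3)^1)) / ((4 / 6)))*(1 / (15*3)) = -361 / 9406150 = -0.00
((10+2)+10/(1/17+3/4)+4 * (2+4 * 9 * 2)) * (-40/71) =-180.49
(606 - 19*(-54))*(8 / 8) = 1632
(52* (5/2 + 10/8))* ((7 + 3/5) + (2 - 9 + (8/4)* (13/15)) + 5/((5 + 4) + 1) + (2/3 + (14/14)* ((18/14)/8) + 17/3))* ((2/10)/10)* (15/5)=61113/560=109.13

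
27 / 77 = 0.35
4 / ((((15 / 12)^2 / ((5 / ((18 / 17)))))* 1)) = 544 / 45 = 12.09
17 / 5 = 3.40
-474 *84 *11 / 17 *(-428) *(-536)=-100475198208 / 17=-5910305776.94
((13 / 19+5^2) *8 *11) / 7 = 42944 / 133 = 322.89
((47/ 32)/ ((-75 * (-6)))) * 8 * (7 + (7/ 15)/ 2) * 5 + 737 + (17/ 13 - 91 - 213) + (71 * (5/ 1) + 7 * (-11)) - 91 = 87364187/ 140400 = 622.25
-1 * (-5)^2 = -25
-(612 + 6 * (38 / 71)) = -615.21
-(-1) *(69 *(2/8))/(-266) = -69/1064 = -0.06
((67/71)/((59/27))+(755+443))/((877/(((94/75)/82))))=235950857/11296790475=0.02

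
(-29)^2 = 841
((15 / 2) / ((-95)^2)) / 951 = 0.00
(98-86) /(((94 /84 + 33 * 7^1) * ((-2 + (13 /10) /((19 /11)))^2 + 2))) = 18194400 /1251469381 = 0.01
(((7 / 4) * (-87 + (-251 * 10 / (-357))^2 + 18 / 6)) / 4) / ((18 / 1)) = -275351 / 327726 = -0.84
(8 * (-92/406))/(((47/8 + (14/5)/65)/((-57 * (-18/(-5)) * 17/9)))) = 5374720/45269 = 118.73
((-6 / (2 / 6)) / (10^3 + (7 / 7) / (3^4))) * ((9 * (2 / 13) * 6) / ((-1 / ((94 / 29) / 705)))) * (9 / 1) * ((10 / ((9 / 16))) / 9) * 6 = 2239488 / 30537377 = 0.07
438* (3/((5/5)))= 1314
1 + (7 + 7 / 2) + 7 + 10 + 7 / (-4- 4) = 221 / 8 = 27.62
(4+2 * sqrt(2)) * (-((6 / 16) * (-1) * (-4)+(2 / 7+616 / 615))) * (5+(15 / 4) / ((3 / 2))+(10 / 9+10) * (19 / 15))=-5591767 / 23247-5591767 * sqrt(2) / 46494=-410.62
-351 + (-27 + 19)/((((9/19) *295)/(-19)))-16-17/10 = -367.61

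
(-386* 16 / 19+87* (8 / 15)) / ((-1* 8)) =3309 / 95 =34.83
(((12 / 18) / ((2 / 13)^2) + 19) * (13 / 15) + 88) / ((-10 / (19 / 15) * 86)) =-220381 / 1161000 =-0.19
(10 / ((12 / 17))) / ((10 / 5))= 7.08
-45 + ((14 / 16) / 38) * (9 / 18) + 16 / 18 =-241313 / 5472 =-44.10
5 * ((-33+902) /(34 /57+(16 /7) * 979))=1733655 /893086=1.94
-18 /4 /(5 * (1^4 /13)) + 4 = -77 /10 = -7.70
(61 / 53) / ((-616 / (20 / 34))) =-305 / 277508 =-0.00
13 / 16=0.81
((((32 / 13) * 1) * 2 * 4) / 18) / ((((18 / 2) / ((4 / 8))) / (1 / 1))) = 64 / 1053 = 0.06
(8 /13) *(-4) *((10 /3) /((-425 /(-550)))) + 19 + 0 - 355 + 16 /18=-687656 /1989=-345.73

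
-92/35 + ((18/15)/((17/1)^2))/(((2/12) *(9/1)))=-5312/2023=-2.63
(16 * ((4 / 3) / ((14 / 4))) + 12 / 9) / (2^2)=13 / 7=1.86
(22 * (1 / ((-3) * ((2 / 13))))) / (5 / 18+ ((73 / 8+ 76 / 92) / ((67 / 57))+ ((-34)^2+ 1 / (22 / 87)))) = -58175832 / 1426363397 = -0.04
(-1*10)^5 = -100000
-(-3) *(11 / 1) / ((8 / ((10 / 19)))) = 165 / 76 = 2.17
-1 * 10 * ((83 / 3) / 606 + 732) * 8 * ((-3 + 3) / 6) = 0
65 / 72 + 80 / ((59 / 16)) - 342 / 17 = 179099 / 72216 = 2.48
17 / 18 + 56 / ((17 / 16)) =16417 / 306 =53.65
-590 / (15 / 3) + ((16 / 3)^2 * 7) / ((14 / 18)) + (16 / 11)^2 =16954 / 121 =140.12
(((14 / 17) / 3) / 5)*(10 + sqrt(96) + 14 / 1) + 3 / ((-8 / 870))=-324.39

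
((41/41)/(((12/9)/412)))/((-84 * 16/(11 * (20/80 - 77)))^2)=1174625287/9633792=121.93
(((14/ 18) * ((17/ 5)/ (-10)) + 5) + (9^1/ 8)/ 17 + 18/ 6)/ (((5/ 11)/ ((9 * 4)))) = 2626063/ 4250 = 617.90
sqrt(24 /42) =2 * sqrt(7) /7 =0.76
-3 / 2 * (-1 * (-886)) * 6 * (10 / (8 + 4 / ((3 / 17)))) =-59805 / 23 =-2600.22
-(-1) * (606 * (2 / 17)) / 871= 1212 / 14807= 0.08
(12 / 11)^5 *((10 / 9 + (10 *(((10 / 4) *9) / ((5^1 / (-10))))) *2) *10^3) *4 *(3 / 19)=-2684067840000 / 3059969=-877155.24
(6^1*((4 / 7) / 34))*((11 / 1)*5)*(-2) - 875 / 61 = -184645 / 7259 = -25.44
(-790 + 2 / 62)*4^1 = -97956 / 31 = -3159.87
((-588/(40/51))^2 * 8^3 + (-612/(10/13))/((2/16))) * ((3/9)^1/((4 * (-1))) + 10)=71341313484/25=2853652539.36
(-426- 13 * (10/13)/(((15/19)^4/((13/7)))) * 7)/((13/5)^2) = -7701596/68445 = -112.52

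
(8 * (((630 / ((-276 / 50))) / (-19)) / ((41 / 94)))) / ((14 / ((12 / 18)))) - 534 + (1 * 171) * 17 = 42611041 / 17917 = 2378.25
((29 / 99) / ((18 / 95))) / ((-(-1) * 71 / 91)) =250705 / 126522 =1.98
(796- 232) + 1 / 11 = 6205 / 11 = 564.09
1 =1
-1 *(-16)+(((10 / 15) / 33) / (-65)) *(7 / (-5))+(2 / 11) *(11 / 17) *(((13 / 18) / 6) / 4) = 210090587 / 13127400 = 16.00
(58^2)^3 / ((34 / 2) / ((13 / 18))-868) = -247446501536 / 5489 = -45080433.87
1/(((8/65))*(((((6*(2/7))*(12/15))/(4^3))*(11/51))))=1757.95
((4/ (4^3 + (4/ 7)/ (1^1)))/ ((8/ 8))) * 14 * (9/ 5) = 882/ 565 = 1.56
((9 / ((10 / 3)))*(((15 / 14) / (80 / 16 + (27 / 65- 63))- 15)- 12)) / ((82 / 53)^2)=-107380718847 / 3523510480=-30.48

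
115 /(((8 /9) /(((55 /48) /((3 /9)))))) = 56925 /128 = 444.73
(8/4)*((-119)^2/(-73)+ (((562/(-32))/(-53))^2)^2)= -7322347536752343/18874535542784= -387.95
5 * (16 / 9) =80 / 9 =8.89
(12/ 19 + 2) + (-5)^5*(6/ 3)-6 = -118814/ 19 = -6253.37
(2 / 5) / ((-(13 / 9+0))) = -18 / 65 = -0.28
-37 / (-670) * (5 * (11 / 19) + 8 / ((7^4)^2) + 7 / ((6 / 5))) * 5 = 212231182559 / 88063100076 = 2.41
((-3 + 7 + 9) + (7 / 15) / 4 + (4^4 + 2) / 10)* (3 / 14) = 467 / 56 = 8.34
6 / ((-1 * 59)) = -6 / 59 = -0.10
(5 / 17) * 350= 1750 / 17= 102.94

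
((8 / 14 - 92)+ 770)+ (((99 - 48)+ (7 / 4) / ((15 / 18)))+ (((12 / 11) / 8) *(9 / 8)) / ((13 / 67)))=58655563 / 80080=732.46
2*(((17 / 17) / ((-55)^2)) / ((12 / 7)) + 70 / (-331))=-2538683 / 6007650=-0.42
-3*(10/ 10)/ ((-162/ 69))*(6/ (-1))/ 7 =-23/ 21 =-1.10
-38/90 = -19/45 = -0.42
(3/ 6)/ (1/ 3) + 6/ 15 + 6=79/ 10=7.90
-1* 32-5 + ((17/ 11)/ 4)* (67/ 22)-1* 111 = -142125/ 968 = -146.82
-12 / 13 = -0.92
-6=-6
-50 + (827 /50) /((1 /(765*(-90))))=-1138829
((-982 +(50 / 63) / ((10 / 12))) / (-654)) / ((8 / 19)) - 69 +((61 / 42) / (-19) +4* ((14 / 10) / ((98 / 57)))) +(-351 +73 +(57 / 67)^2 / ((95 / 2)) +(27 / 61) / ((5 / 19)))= -483832439575007 / 1429091644680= -338.56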